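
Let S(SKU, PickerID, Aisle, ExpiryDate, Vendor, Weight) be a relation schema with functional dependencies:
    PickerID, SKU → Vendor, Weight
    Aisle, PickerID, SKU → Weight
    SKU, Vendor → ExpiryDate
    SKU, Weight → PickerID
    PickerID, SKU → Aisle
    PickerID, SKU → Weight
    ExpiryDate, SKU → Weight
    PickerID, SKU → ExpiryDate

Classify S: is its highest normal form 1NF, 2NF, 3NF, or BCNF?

BCNF

Candidate keys: {ExpiryDate, SKU}, {PickerID, SKU}, {SKU, Vendor}, {SKU, Weight}. Prime attributes: {ExpiryDate, PickerID, SKU, Vendor, Weight}.
Each dependency's left side is a superkey — BCNF holds.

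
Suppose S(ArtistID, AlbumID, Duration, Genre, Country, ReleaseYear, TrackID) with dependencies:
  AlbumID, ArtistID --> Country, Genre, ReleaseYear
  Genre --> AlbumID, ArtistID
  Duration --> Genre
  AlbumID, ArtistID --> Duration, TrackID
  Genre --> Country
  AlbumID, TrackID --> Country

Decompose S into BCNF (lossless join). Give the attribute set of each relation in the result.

Candidate keys of the original relation: {AlbumID, ArtistID}, {Duration}, {Genre}.
In {AlbumID, ArtistID, Country, Duration, Genre, ReleaseYear, TrackID}, {AlbumID, TrackID} is not a superkey ({AlbumID, TrackID}⁺ restricted to this set is {AlbumID, Country, TrackID}), so split on AlbumID, TrackID --> Country into {AlbumID, Country, TrackID} and {AlbumID, ArtistID, Duration, Genre, ReleaseYear, TrackID}.
{AlbumID, Country, TrackID} is in BCNF.
{AlbumID, ArtistID, Duration, Genre, ReleaseYear, TrackID} is in BCNF.

{AlbumID, ArtistID, Duration, Genre, ReleaseYear, TrackID}; {AlbumID, Country, TrackID}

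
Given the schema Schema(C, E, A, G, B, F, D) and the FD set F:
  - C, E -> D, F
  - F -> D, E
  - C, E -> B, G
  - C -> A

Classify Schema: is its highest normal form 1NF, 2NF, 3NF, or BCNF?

1NF

Candidate keys: {C, E}, {C, F}. Prime attributes: {C, E, F}.
F -> D, E: {F}⁺ = {D, E, F}, which is not all of the attributes, so the left side is not a superkey — BCNF is violated.
Because {D} is non-prime and the left side of F -> D, E is not a superkey, the relation is not in 3NF.
The proper key subset {C} of {C, E} determines non-prime {A}, so the relation is not even in 2NF.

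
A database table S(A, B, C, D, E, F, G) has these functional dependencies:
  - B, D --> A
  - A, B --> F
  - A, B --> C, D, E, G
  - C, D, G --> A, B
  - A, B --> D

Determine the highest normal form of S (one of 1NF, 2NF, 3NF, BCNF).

Candidate keys: {A, B}, {B, D}, {C, D, G}. Prime attributes: {A, B, C, D, G}.
The left-hand side of every FD is a superkey, so BCNF is satisfied.

BCNF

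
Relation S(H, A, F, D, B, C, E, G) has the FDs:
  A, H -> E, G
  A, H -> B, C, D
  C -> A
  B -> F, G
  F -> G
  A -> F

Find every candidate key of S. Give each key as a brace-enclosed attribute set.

No FD produces {H}, so it must be in every candidate key.
{A, H}⁺ = {A, B, C, D, E, F, G, H} — all of the relation — so {A, H} is a candidate key.
{C, H}⁺ = {A, B, C, D, E, F, G, H} — all of the relation — so {C, H} is a candidate key.
These are minimal and exhaustive — every other superkey contains one of them.

{A, H}, {C, H}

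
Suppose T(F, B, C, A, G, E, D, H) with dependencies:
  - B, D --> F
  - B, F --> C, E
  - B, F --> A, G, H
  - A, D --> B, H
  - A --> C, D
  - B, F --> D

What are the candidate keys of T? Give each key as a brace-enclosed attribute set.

{A} is a candidate key since {A}⁺ = {A, B, C, D, E, F, G, H} covers every attribute.
{B, D} is a candidate key since {B, D}⁺ = {A, B, C, D, E, F, G, H} covers every attribute.
{B, F} is a candidate key since {B, F}⁺ = {A, B, C, D, E, F, G, H} covers every attribute.
Any other superkey properly contains one of these, so there are no further candidate keys.

{A}, {B, D}, {B, F}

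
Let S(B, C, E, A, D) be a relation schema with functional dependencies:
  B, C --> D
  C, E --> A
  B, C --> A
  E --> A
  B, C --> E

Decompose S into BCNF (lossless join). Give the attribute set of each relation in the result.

Candidate key of the original relation: {B, C}.
In {A, B, C, D, E}, {C, E} is not a superkey ({C, E}⁺ restricted to this set is {A, C, E}), so split on C, E --> A into {A, C, E} and {B, C, D, E}.
In {A, C, E}, {E} is not a superkey ({E}⁺ restricted to this set is {A, E}), so split on E --> A into {A, E} and {C, E}.
{A, E} has no BCNF violation.
{C, E} has no BCNF violation.
{B, C, D, E} has no BCNF violation.

{A, E}; {B, C, D, E}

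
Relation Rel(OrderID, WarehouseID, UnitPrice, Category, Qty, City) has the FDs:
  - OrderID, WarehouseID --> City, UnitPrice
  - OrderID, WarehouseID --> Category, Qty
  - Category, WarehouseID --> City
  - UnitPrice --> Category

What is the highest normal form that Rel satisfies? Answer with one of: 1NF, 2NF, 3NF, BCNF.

2NF

Candidate key: {OrderID, WarehouseID}. Prime attributes: {OrderID, WarehouseID}.
For Category, WarehouseID --> City we have {Category, WarehouseID}⁺ = {Category, City, WarehouseID}; {Category, WarehouseID} is not a superkey, so BCNF fails.
Because {City} is non-prime and the left side of Category, WarehouseID --> City is not a superkey, the relation is not in 3NF.
No non-prime attribute depends on a proper subset of any candidate key, so 2NF holds.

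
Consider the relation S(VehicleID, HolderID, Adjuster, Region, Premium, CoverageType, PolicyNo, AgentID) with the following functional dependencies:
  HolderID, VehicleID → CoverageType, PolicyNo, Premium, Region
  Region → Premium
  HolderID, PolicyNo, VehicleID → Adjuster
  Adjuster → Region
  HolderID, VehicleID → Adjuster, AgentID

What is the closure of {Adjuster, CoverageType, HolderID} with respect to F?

{Adjuster, CoverageType, HolderID, Premium, Region}

Start with {Adjuster, CoverageType, HolderID}.
Adjuster → Region applies; add {Region} → now {Adjuster, CoverageType, HolderID, Region}.
Region → Premium applies; add {Premium} → now {Adjuster, CoverageType, HolderID, Premium, Region}.
No further FD applies.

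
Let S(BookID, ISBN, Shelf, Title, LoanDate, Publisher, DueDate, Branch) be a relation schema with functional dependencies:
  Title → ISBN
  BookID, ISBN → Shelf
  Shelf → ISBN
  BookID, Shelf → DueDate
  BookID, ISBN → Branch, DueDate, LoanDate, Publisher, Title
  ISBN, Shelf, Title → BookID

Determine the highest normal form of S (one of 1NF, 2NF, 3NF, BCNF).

Candidate keys: {BookID, ISBN}, {BookID, Shelf}, {BookID, Title}, {Shelf, Title}. Prime attributes: {BookID, ISBN, Shelf, Title}.
Title → ISBN: {Title}⁺ = {ISBN, Title}, which is not all of the attributes, so the left side is not a superkey — BCNF is violated.
Its right-hand attributes {ISBN} are all prime, as are those of every other non-superkey FD — the relation is in 3NF.

3NF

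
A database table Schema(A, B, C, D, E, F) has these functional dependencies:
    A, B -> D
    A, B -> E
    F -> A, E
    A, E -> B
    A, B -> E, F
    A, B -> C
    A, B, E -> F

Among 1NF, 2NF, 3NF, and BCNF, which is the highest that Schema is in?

Candidate keys: {A, B}, {A, E}, {F}. Prime attributes: {A, B, E, F}.
Each dependency's left side is a superkey — BCNF holds.

BCNF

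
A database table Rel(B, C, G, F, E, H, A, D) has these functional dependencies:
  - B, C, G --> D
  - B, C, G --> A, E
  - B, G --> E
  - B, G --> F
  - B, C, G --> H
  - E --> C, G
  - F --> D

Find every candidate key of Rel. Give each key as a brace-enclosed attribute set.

{B, E}, {B, G}

Attributes never on any right-hand side: {B} — every candidate key must contain it.
{B, E}⁺ = {A, B, C, D, E, F, G, H} — all of the relation — so {B, E} is a candidate key.
{B, G}⁺ = {A, B, C, D, E, F, G, H} — all of the relation — so {B, G} is a candidate key.
These are minimal and exhaustive — every other superkey contains one of them.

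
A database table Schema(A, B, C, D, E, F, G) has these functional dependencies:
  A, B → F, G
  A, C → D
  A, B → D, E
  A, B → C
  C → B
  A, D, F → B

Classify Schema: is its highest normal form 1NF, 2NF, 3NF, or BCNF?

Candidate keys: {A, B}, {A, C}, {A, D, F}. Prime attributes: {A, B, C, D, F}.
C → B: {C}⁺ = {B, C}, which is not all of the attributes, so the left side is not a superkey — BCNF is violated.
But every attribute on its right side ({B}) is prime, and the same holds for every other non-superkey FD, so 3NF still holds.

3NF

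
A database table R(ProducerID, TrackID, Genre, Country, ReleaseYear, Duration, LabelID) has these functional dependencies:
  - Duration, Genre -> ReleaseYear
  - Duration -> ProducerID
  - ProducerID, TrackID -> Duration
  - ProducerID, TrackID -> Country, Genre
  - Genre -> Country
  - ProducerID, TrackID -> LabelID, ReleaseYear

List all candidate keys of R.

Attributes never on any right-hand side: {TrackID} — every candidate key must contain it.
{Duration, TrackID} is a candidate key since {Duration, TrackID}⁺ = {Country, Duration, Genre, LabelID, ProducerID, ReleaseYear, TrackID} covers every attribute.
{ProducerID, TrackID} is a candidate key since {ProducerID, TrackID}⁺ = {Country, Duration, Genre, LabelID, ProducerID, ReleaseYear, TrackID} covers every attribute.
These are minimal and exhaustive — every other superkey contains one of them.

{Duration, TrackID}, {ProducerID, TrackID}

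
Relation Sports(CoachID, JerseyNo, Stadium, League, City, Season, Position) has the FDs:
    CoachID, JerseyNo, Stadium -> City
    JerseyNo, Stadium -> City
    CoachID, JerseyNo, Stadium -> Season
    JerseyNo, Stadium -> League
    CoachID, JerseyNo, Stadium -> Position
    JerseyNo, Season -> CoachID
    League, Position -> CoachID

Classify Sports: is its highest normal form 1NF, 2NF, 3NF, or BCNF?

1NF

Candidate keys: {CoachID, JerseyNo, Stadium}, {JerseyNo, Position, Stadium}, {JerseyNo, Season, Stadium}. Prime attributes: {CoachID, JerseyNo, Position, Season, Stadium}.
JerseyNo, Stadium -> City breaks BCNF: {JerseyNo, Stadium}⁺ = {City, JerseyNo, League, Stadium}, so {JerseyNo, Stadium} is not a superkey.
JerseyNo, Stadium -> City has non-prime {City} on the right and a non-superkey on the left, so 3NF fails.
The proper key subset {JerseyNo, Stadium} of {CoachID, JerseyNo, Stadium} determines non-prime {City, League}, so the relation is not even in 2NF.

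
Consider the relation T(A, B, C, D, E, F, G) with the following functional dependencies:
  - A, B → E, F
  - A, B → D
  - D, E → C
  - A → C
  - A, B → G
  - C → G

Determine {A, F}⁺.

{A, C, F, G}

Start with {A, F}.
A → C applies; add {C} → now {A, C, F}.
C → G applies; add {G} → now {A, C, F, G}.
No further FD applies.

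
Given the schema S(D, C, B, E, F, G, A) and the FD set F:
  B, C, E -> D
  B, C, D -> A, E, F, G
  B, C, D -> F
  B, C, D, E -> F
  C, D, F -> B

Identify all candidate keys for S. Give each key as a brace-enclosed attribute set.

{B, C, D}, {B, C, E}, {C, D, F}

No FD produces {C}, so it must be in every candidate key.
{B, C, D}⁺ = {A, B, C, D, E, F, G}, which is every attribute, so {B, C, D} is a candidate key.
{B, C, E}⁺ = {A, B, C, D, E, F, G}, which is every attribute, so {B, C, E} is a candidate key.
{C, D, F}⁺ = {A, B, C, D, E, F, G}, which is every attribute, so {C, D, F} is a candidate key.
These are minimal and exhaustive — every other superkey contains one of them.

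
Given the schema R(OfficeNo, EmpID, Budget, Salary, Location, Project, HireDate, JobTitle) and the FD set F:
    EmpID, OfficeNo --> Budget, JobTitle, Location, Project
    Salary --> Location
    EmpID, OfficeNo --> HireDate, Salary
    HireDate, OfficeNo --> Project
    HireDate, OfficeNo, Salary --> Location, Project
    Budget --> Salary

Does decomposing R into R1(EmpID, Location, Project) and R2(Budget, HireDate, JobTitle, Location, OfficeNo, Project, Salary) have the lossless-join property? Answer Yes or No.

No

The shared attributes are {Location, Project} and {Location, Project}⁺ = {Location, Project}.
R1 ⊄ {Location, Project} and R2 ⊄ {Location, Project}, so the split is lossy.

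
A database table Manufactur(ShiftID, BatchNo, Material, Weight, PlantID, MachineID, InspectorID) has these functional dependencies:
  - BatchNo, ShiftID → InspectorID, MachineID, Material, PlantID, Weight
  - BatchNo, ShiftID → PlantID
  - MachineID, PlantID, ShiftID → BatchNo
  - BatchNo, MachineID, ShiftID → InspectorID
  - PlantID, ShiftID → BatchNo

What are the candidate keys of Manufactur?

No FD produces {ShiftID}, so it must be in every candidate key.
Closure of {BatchNo, ShiftID} is {BatchNo, InspectorID, MachineID, Material, PlantID, ShiftID, Weight}, the whole schema; {BatchNo, ShiftID} is a candidate key.
Closure of {PlantID, ShiftID} is {BatchNo, InspectorID, MachineID, Material, PlantID, ShiftID, Weight}, the whole schema; {PlantID, ShiftID} is a candidate key.
No proper subset of any of these is a key, and no other minimal superkey exists.

{BatchNo, ShiftID}, {PlantID, ShiftID}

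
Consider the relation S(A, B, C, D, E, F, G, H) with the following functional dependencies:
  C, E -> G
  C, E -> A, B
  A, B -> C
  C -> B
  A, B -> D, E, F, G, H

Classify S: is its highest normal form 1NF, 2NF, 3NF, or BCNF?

Candidate keys: {A, B}, {A, C}, {C, E}. Prime attributes: {A, B, C, E}.
C -> B: {C}⁺ = {B, C}, which is not all of the attributes, so the left side is not a superkey — BCNF is violated.
Since {B} ⊆ prime attributes and every other non-superkey FD also has a prime right side, the schema is in 3NF.

3NF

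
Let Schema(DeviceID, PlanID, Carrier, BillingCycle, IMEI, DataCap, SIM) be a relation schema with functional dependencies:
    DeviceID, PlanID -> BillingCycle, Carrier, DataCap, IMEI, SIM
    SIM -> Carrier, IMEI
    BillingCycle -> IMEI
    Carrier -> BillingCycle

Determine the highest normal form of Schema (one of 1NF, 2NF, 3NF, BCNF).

Candidate key: {DeviceID, PlanID}. Prime attributes: {DeviceID, PlanID}.
SIM -> Carrier, IMEI: {SIM}⁺ = {BillingCycle, Carrier, IMEI, SIM}, which is not all of the attributes, so the left side is not a superkey — BCNF is violated.
SIM -> Carrier, IMEI has non-prime {Carrier, IMEI} on the right and a non-superkey on the left, so 3NF fails.
No non-prime attribute depends on a proper subset of any candidate key, so 2NF holds.

2NF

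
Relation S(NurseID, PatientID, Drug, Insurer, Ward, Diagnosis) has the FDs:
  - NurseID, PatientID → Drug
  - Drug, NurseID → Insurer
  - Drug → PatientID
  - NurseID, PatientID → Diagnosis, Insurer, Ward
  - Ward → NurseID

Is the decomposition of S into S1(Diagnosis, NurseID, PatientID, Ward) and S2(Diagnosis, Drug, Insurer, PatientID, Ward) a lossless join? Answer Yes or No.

Yes

Common attributes: {Diagnosis, PatientID, Ward}; their closure is {Diagnosis, Drug, Insurer, NurseID, PatientID, Ward}.
S1 is contained in that closure, so S1 ∩ S2 → S1 holds and the join is lossless.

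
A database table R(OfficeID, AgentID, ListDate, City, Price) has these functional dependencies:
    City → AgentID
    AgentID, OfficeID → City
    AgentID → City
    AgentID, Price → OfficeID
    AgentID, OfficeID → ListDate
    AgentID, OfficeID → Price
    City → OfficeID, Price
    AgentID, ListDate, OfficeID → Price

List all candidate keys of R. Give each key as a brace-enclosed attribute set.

{AgentID} is a candidate key since {AgentID}⁺ = {AgentID, City, ListDate, OfficeID, Price} covers every attribute.
{City} is a candidate key since {City}⁺ = {AgentID, City, ListDate, OfficeID, Price} covers every attribute.
No proper subset of any of these is a key, and no other minimal superkey exists.

{AgentID}, {City}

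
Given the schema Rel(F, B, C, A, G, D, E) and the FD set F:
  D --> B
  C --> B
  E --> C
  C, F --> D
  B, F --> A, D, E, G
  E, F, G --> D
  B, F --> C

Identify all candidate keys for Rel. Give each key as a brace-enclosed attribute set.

Attributes never on any right-hand side: {F} — every candidate key must contain it.
{B, F} is a candidate key since {B, F}⁺ = {A, B, C, D, E, F, G} covers every attribute.
{C, F} is a candidate key since {C, F}⁺ = {A, B, C, D, E, F, G} covers every attribute.
{D, F} is a candidate key since {D, F}⁺ = {A, B, C, D, E, F, G} covers every attribute.
{E, F} is a candidate key since {E, F}⁺ = {A, B, C, D, E, F, G} covers every attribute.
Any other superkey properly contains one of these, so there are no further candidate keys.

{B, F}, {C, F}, {D, F}, {E, F}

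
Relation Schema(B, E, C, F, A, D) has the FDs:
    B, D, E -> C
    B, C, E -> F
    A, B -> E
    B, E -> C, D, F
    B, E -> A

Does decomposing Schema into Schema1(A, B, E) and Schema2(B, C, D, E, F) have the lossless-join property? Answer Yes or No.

The shared attributes are {B, E} and {B, E}⁺ = {A, B, C, D, E, F}.
Schema1 is contained in that closure, so Schema1 ∩ Schema2 -> Schema1 holds and the join is lossless.

Yes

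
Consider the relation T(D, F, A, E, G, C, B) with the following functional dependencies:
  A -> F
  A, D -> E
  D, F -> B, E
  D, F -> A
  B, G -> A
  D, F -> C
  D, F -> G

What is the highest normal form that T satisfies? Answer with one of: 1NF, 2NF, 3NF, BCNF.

Candidate keys: {A, D}, {B, D, G}, {D, F}. Prime attributes: {A, B, D, F, G}.
For A -> F we have {A}⁺ = {A, F}; {A} is not a superkey, so BCNF fails.
Its right-hand attributes {F} are all prime, as are those of every other non-superkey FD — the relation is in 3NF.

3NF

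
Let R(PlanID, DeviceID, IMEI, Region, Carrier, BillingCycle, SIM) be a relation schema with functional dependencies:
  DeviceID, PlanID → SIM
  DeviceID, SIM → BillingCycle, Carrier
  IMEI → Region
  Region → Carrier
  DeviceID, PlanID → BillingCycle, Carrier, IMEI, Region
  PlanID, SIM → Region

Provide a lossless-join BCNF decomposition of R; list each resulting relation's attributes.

Candidate key of the original relation: {DeviceID, PlanID}.
Within {BillingCycle, Carrier, DeviceID, IMEI, PlanID, Region, SIM}: {DeviceID, SIM}⁺ ∩ {BillingCycle, Carrier, DeviceID, IMEI, PlanID, Region, SIM} = {BillingCycle, Carrier, DeviceID, SIM}, not the whole set, so DeviceID, SIM → BillingCycle, Carrier violates BCNF; decompose into {BillingCycle, Carrier, DeviceID, SIM} and {DeviceID, IMEI, PlanID, Region, SIM}.
{BillingCycle, Carrier, DeviceID, SIM} has no BCNF violation.
Within {DeviceID, IMEI, PlanID, Region, SIM}: {IMEI}⁺ ∩ {DeviceID, IMEI, PlanID, Region, SIM} = {IMEI, Region}, not the whole set, so IMEI → Region violates BCNF; decompose into {IMEI, Region} and {DeviceID, IMEI, PlanID, SIM}.
{IMEI, Region} has no BCNF violation.
{DeviceID, IMEI, PlanID, SIM} has no BCNF violation.

{BillingCycle, Carrier, DeviceID, SIM}; {DeviceID, IMEI, PlanID, SIM}; {IMEI, Region}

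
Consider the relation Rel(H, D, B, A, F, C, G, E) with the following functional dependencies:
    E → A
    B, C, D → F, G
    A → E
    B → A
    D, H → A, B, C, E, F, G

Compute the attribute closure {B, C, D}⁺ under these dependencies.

Start with {B, C, D}.
B, C, D → F, G applies; add {F, G} → now {B, C, D, F, G}.
B → A applies; add {A} → now {A, B, C, D, F, G}.
A → E applies; add {E} → now {A, B, C, D, E, F, G}.
No further FD applies.

{A, B, C, D, E, F, G}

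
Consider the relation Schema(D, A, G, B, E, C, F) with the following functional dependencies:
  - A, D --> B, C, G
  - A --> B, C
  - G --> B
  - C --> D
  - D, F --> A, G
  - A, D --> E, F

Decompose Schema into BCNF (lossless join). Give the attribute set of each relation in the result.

Candidate keys of the original relation: {A}, {C, F}, {D, F}.
{A, B, C, D, E, F, G}: {G} determines {B, G} here but is not a superkey — split on G --> B, giving {B, G} and {A, C, D, E, F, G}.
{B, G} is in BCNF.
{A, C, D, E, F, G}: {C} determines {C, D} here but is not a superkey — split on C --> D, giving {C, D} and {A, C, E, F, G}.
{C, D} is in BCNF.
{A, C, E, F, G} is in BCNF.

{A, C, E, F, G}; {B, G}; {C, D}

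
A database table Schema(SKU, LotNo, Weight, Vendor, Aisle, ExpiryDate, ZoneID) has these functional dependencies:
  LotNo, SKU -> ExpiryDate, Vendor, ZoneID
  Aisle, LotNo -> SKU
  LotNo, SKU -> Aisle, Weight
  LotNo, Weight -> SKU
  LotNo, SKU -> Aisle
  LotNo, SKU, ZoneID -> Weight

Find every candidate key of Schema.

Attributes never on any right-hand side: {LotNo} — every candidate key must contain it.
{Aisle, LotNo}⁺ = {Aisle, ExpiryDate, LotNo, SKU, Vendor, Weight, ZoneID}, which is every attribute, so {Aisle, LotNo} is a candidate key.
{LotNo, SKU}⁺ = {Aisle, ExpiryDate, LotNo, SKU, Vendor, Weight, ZoneID}, which is every attribute, so {LotNo, SKU} is a candidate key.
{LotNo, Weight}⁺ = {Aisle, ExpiryDate, LotNo, SKU, Vendor, Weight, ZoneID}, which is every attribute, so {LotNo, Weight} is a candidate key.
No proper subset of any of these is a key, and no other minimal superkey exists.

{Aisle, LotNo}, {LotNo, SKU}, {LotNo, Weight}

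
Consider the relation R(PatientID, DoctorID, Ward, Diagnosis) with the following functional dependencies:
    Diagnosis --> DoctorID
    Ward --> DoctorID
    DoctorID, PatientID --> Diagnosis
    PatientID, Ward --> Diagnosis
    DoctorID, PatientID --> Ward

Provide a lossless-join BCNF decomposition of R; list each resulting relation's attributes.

{Diagnosis, DoctorID}; {Diagnosis, PatientID, Ward}

Candidate keys of the original relation: {Diagnosis, PatientID}, {DoctorID, PatientID}, {PatientID, Ward}.
Within {Diagnosis, DoctorID, PatientID, Ward}: {Diagnosis}⁺ ∩ {Diagnosis, DoctorID, PatientID, Ward} = {Diagnosis, DoctorID}, not the whole set, so Diagnosis --> DoctorID violates BCNF; decompose into {Diagnosis, DoctorID} and {Diagnosis, PatientID, Ward}.
{Diagnosis, DoctorID} is in BCNF.
{Diagnosis, PatientID, Ward} is in BCNF.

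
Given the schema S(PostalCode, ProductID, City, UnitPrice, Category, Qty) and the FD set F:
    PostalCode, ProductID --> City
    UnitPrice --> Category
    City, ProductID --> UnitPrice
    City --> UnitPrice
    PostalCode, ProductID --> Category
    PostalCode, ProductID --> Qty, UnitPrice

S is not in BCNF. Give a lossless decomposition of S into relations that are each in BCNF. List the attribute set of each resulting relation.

Candidate key of the original relation: {PostalCode, ProductID}.
{Category, City, PostalCode, ProductID, Qty, UnitPrice}: {UnitPrice} determines {Category, UnitPrice} here but is not a superkey — split on UnitPrice --> Category, giving {Category, UnitPrice} and {City, PostalCode, ProductID, Qty, UnitPrice}.
{Category, UnitPrice}: every determinant is a superkey — BCNF.
{City, PostalCode, ProductID, Qty, UnitPrice}: {City, ProductID} determines {City, ProductID, UnitPrice} here but is not a superkey — split on City, ProductID --> UnitPrice, giving {City, ProductID, UnitPrice} and {City, PostalCode, ProductID, Qty}.
{City, ProductID, UnitPrice}: {City} determines {City, UnitPrice} here but is not a superkey — split on City --> UnitPrice, giving {City, UnitPrice} and {City, ProductID}.
{City, UnitPrice}: every determinant is a superkey — BCNF.
{City, ProductID}: every determinant is a superkey — BCNF.
{City, PostalCode, ProductID, Qty}: every determinant is a superkey — BCNF.

{Category, UnitPrice}; {City, PostalCode, ProductID, Qty}; {City, UnitPrice}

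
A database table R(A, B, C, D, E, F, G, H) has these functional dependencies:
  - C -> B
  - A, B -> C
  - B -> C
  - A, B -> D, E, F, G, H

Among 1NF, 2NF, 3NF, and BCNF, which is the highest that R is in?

Candidate keys: {A, B}, {A, C}. Prime attributes: {A, B, C}.
For C -> B we have {C}⁺ = {B, C}; {C} is not a superkey, so BCNF fails.
Since {B} ⊆ prime attributes and every other non-superkey FD also has a prime right side, the schema is in 3NF.

3NF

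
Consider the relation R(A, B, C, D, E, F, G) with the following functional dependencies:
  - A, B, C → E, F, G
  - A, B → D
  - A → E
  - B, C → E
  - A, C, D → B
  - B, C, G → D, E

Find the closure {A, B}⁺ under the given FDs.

{A, B, D, E}

Start with {A, B}.
A, B → D applies; add {D} → now {A, B, D}.
A → E applies; add {E} → now {A, B, D, E}.
No further FD applies.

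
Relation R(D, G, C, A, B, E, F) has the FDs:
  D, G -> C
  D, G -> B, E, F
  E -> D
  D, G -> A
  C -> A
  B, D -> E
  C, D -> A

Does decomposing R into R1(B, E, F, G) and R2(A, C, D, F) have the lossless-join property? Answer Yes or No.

Common attributes: {F}; their closure is {F}.
R1 ⊄ {F} and R2 ⊄ {F}, so the split is lossy.

No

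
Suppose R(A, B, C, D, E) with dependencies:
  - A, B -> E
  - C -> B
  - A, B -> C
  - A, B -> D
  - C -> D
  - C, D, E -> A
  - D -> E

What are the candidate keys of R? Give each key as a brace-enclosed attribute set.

{C}⁺ = {A, B, C, D, E} — all of the relation — so {C} is a candidate key.
{A, B}⁺ = {A, B, C, D, E} — all of the relation — so {A, B} is a candidate key.
No proper subset of any of these is a key, and no other minimal superkey exists.

{A, B}, {C}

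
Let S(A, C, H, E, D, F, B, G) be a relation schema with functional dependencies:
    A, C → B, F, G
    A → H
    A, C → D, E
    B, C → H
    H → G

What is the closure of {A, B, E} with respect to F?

Start with {A, B, E}.
A → H applies; add {H} → now {A, B, E, H}.
H → G applies; add {G} → now {A, B, E, G, H}.
No further FD applies.

{A, B, E, G, H}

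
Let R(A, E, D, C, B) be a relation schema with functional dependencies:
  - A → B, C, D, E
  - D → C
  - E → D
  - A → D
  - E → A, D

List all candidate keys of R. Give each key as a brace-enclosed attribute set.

{A}, {E}

Closure of {A} is {A, B, C, D, E}, the whole schema; {A} is a candidate key.
Closure of {E} is {A, B, C, D, E}, the whole schema; {E} is a candidate key.
No proper subset of any of these is a key, and no other minimal superkey exists.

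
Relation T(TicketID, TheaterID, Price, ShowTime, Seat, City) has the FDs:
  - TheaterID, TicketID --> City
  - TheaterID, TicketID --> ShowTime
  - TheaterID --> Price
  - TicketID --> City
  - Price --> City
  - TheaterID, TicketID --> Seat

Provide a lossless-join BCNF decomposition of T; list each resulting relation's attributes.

Candidate key of the original relation: {TheaterID, TicketID}.
{City, Price, Seat, ShowTime, TheaterID, TicketID}: {TheaterID} determines {City, Price, TheaterID} here but is not a superkey — split on TheaterID --> City, Price, giving {City, Price, TheaterID} and {Seat, ShowTime, TheaterID, TicketID}.
{City, Price, TheaterID}: {Price} determines {City, Price} here but is not a superkey — split on Price --> City, giving {City, Price} and {Price, TheaterID}.
{City, Price} is in BCNF.
{Price, TheaterID} is in BCNF.
{Seat, ShowTime, TheaterID, TicketID} is in BCNF.

{City, Price}; {Price, TheaterID}; {Seat, ShowTime, TheaterID, TicketID}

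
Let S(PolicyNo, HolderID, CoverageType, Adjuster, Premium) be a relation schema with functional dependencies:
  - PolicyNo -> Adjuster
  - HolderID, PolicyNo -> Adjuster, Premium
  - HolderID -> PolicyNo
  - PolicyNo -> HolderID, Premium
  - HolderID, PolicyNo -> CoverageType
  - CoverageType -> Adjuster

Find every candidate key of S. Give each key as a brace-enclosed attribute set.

{HolderID}, {PolicyNo}

{HolderID}⁺ = {Adjuster, CoverageType, HolderID, PolicyNo, Premium} — all of the relation — so {HolderID} is a candidate key.
{PolicyNo}⁺ = {Adjuster, CoverageType, HolderID, PolicyNo, Premium} — all of the relation — so {PolicyNo} is a candidate key.
No proper subset of any of these is a key, and no other minimal superkey exists.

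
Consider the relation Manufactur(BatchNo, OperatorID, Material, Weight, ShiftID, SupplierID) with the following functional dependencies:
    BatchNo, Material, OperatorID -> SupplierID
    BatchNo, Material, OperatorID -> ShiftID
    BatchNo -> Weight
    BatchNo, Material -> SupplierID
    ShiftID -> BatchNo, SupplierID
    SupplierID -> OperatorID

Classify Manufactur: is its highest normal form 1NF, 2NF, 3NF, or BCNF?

1NF

Candidate keys: {BatchNo, Material}, {Material, ShiftID}. Prime attributes: {BatchNo, Material, ShiftID}.
For BatchNo -> Weight we have {BatchNo}⁺ = {BatchNo, Weight}; {BatchNo} is not a superkey, so BCNF fails.
Because {Weight} is non-prime and the left side of BatchNo -> Weight is not a superkey, the relation is not in 3NF.
Since {BatchNo} ⊂ {BatchNo, Material} and {BatchNo}⁺ ⊇ {Weight} with {Weight} non-prime, there is a partial dependency; 2NF fails.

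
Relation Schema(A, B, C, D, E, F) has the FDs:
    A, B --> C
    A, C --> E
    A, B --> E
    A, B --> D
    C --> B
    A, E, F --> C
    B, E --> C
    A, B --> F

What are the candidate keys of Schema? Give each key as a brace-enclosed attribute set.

{A, B}, {A, C}, {A, E, F}

Attributes never on any right-hand side: {A} — every candidate key must contain it.
{A, B} is a candidate key since {A, B}⁺ = {A, B, C, D, E, F} covers every attribute.
{A, C} is a candidate key since {A, C}⁺ = {A, B, C, D, E, F} covers every attribute.
{A, E, F} is a candidate key since {A, E, F}⁺ = {A, B, C, D, E, F} covers every attribute.
No proper subset of any of these is a key, and no other minimal superkey exists.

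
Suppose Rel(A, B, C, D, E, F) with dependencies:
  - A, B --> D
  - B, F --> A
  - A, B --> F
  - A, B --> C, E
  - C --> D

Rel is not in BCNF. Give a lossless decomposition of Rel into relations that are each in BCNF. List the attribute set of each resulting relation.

Candidate keys of the original relation: {A, B}, {B, F}.
In {A, B, C, D, E, F}, {C} is not a superkey ({C}⁺ restricted to this set is {C, D}), so split on C --> D into {C, D} and {A, B, C, E, F}.
{C, D} is in BCNF.
{A, B, C, E, F} is in BCNF.

{A, B, C, E, F}; {C, D}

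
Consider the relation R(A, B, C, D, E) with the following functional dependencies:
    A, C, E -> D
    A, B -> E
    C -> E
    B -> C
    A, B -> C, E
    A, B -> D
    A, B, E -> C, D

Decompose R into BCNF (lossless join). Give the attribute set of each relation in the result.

{A, B}; {A, C, D}; {B, C}; {C, E}

Candidate key of the original relation: {A, B}.
Within {A, B, C, D, E}: {A, C, E}⁺ ∩ {A, B, C, D, E} = {A, C, D, E}, not the whole set, so A, C, E -> D violates BCNF; decompose into {A, C, D, E} and {A, B, C, E}.
Within {A, C, D, E}: {C}⁺ ∩ {A, C, D, E} = {C, E}, not the whole set, so C -> E violates BCNF; decompose into {C, E} and {A, C, D}.
{C, E} has no BCNF violation.
{A, C, D} has no BCNF violation.
Within {A, B, C, E}: {C}⁺ ∩ {A, B, C, E} = {C, E}, not the whole set, so C -> E violates BCNF; decompose into {C, E} and {A, B, C}.
{C, E} has no BCNF violation.
Within {A, B, C}: {B}⁺ ∩ {A, B, C} = {B, C}, not the whole set, so B -> C violates BCNF; decompose into {B, C} and {A, B}.
{B, C} has no BCNF violation.
{A, B} has no BCNF violation.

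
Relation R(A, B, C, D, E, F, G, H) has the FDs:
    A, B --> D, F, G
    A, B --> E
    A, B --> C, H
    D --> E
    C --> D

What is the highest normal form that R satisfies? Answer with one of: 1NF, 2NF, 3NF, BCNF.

Candidate key: {A, B}. Prime attributes: {A, B}.
D --> E breaks BCNF: {D}⁺ = {D, E}, so {D} is not a superkey.
Because {E} is non-prime and the left side of D --> E is not a superkey, the relation is not in 3NF.
Checking every proper subset of each key, none determines a non-prime attribute — 2NF is satisfied.

2NF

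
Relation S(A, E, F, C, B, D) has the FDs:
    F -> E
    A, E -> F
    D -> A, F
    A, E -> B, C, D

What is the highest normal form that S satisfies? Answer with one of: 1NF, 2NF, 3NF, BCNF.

3NF

Candidate keys: {A, E}, {A, F}, {D}. Prime attributes: {A, D, E, F}.
F -> E: {F}⁺ = {E, F}, which is not all of the attributes, so the left side is not a superkey — BCNF is violated.
But every attribute on its right side ({E}) is prime, and the same holds for every other non-superkey FD, so 3NF still holds.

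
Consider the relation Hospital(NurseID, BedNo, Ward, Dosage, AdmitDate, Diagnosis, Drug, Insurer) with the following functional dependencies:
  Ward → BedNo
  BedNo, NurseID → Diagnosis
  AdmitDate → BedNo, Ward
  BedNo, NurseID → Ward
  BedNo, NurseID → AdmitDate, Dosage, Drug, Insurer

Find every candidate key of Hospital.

{NurseID} never appears on the right of any FD, so every key must include it.
{AdmitDate, NurseID} is a candidate key since {AdmitDate, NurseID}⁺ = {AdmitDate, BedNo, Diagnosis, Dosage, Drug, Insurer, NurseID, Ward} covers every attribute.
{BedNo, NurseID} is a candidate key since {BedNo, NurseID}⁺ = {AdmitDate, BedNo, Diagnosis, Dosage, Drug, Insurer, NurseID, Ward} covers every attribute.
{NurseID, Ward} is a candidate key since {NurseID, Ward}⁺ = {AdmitDate, BedNo, Diagnosis, Dosage, Drug, Insurer, NurseID, Ward} covers every attribute.
Any other superkey properly contains one of these, so there are no further candidate keys.

{AdmitDate, NurseID}, {BedNo, NurseID}, {NurseID, Ward}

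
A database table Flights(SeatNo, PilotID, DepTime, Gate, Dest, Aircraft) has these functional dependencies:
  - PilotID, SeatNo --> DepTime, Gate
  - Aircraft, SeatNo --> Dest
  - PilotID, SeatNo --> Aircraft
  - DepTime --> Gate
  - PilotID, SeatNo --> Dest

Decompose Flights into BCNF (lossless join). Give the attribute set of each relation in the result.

{Aircraft, DepTime, PilotID, SeatNo}; {Aircraft, Dest, SeatNo}; {DepTime, Gate}

Candidate key of the original relation: {PilotID, SeatNo}.
In {Aircraft, DepTime, Dest, Gate, PilotID, SeatNo}, {Aircraft, SeatNo} is not a superkey ({Aircraft, SeatNo}⁺ restricted to this set is {Aircraft, Dest, SeatNo}), so split on Aircraft, SeatNo --> Dest into {Aircraft, Dest, SeatNo} and {Aircraft, DepTime, Gate, PilotID, SeatNo}.
{Aircraft, Dest, SeatNo}: every determinant is a superkey — BCNF.
In {Aircraft, DepTime, Gate, PilotID, SeatNo}, {DepTime} is not a superkey ({DepTime}⁺ restricted to this set is {DepTime, Gate}), so split on DepTime --> Gate into {DepTime, Gate} and {Aircraft, DepTime, PilotID, SeatNo}.
{DepTime, Gate}: every determinant is a superkey — BCNF.
{Aircraft, DepTime, PilotID, SeatNo}: every determinant is a superkey — BCNF.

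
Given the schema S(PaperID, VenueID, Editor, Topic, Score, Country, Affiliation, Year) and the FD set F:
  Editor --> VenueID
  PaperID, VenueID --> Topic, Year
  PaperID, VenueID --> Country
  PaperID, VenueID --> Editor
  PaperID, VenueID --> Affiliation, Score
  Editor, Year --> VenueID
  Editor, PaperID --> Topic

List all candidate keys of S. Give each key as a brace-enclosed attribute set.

Attributes never on any right-hand side: {PaperID} — every candidate key must contain it.
Closure of {Editor, PaperID} is {Affiliation, Country, Editor, PaperID, Score, Topic, VenueID, Year}, the whole schema; {Editor, PaperID} is a candidate key.
Closure of {PaperID, VenueID} is {Affiliation, Country, Editor, PaperID, Score, Topic, VenueID, Year}, the whole schema; {PaperID, VenueID} is a candidate key.
No proper subset of any of these is a key, and no other minimal superkey exists.

{Editor, PaperID}, {PaperID, VenueID}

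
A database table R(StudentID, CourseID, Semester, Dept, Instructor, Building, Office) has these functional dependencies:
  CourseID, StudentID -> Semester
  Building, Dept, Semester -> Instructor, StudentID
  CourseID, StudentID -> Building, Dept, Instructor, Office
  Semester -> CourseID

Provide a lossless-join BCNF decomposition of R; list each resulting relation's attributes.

Candidate keys of the original relation: {Building, Dept, Semester}, {CourseID, StudentID}, {Semester, StudentID}.
Within {Building, CourseID, Dept, Instructor, Office, Semester, StudentID}: {Semester}⁺ ∩ {Building, CourseID, Dept, Instructor, Office, Semester, StudentID} = {CourseID, Semester}, not the whole set, so Semester -> CourseID violates BCNF; decompose into {CourseID, Semester} and {Building, Dept, Instructor, Office, Semester, StudentID}.
{CourseID, Semester} has no BCNF violation.
{Building, Dept, Instructor, Office, Semester, StudentID} has no BCNF violation.

{Building, Dept, Instructor, Office, Semester, StudentID}; {CourseID, Semester}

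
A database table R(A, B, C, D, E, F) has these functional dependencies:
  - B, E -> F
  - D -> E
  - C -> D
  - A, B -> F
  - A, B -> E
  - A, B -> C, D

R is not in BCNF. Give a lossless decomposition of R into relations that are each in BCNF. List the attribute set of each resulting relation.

{A, B, C}; {B, E, F}; {C, D}; {D, E}

Candidate key of the original relation: {A, B}.
Within {A, B, C, D, E, F}: {B, E}⁺ ∩ {A, B, C, D, E, F} = {B, E, F}, not the whole set, so B, E -> F violates BCNF; decompose into {B, E, F} and {A, B, C, D, E}.
{B, E, F} is in BCNF.
Within {A, B, C, D, E}: {D}⁺ ∩ {A, B, C, D, E} = {D, E}, not the whole set, so D -> E violates BCNF; decompose into {D, E} and {A, B, C, D}.
{D, E} is in BCNF.
Within {A, B, C, D}: {C}⁺ ∩ {A, B, C, D} = {C, D}, not the whole set, so C -> D violates BCNF; decompose into {C, D} and {A, B, C}.
{C, D} is in BCNF.
{A, B, C} is in BCNF.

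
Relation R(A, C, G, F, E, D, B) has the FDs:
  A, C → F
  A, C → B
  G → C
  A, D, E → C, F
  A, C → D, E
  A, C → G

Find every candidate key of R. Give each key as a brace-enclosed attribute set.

No FD produces {A}, so it must be in every candidate key.
{A, C} is a candidate key since {A, C}⁺ = {A, B, C, D, E, F, G} covers every attribute.
{A, G} is a candidate key since {A, G}⁺ = {A, B, C, D, E, F, G} covers every attribute.
{A, D, E} is a candidate key since {A, D, E}⁺ = {A, B, C, D, E, F, G} covers every attribute.
These are minimal and exhaustive — every other superkey contains one of them.

{A, C}, {A, D, E}, {A, G}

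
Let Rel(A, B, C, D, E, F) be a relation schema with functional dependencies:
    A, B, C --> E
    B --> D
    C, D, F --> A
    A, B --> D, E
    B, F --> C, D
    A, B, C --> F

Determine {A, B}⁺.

Start with {A, B}.
B --> D applies; add {D} → now {A, B, D}.
A, B --> D, E applies; add {E} → now {A, B, D, E}.
No further FD applies.

{A, B, D, E}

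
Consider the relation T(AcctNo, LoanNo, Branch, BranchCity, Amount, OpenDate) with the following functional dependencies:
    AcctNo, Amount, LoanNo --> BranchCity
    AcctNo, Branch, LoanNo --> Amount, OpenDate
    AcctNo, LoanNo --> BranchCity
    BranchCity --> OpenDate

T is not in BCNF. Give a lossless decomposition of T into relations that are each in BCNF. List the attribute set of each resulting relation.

{AcctNo, Amount, Branch, LoanNo}; {AcctNo, BranchCity, LoanNo}; {BranchCity, OpenDate}

Candidate key of the original relation: {AcctNo, Branch, LoanNo}.
Within {AcctNo, Amount, Branch, BranchCity, LoanNo, OpenDate}: {AcctNo, Amount, LoanNo}⁺ ∩ {AcctNo, Amount, Branch, BranchCity, LoanNo, OpenDate} = {AcctNo, Amount, BranchCity, LoanNo, OpenDate}, not the whole set, so AcctNo, Amount, LoanNo --> BranchCity, OpenDate violates BCNF; decompose into {AcctNo, Amount, BranchCity, LoanNo, OpenDate} and {AcctNo, Amount, Branch, LoanNo}.
Within {AcctNo, Amount, BranchCity, LoanNo, OpenDate}: {AcctNo, LoanNo}⁺ ∩ {AcctNo, Amount, BranchCity, LoanNo, OpenDate} = {AcctNo, BranchCity, LoanNo, OpenDate}, not the whole set, so AcctNo, LoanNo --> BranchCity, OpenDate violates BCNF; decompose into {AcctNo, BranchCity, LoanNo, OpenDate} and {AcctNo, Amount, LoanNo}.
Within {AcctNo, BranchCity, LoanNo, OpenDate}: {BranchCity}⁺ ∩ {AcctNo, BranchCity, LoanNo, OpenDate} = {BranchCity, OpenDate}, not the whole set, so BranchCity --> OpenDate violates BCNF; decompose into {BranchCity, OpenDate} and {AcctNo, BranchCity, LoanNo}.
{BranchCity, OpenDate}: every determinant is a superkey — BCNF.
{AcctNo, BranchCity, LoanNo}: every determinant is a superkey — BCNF.
{AcctNo, Amount, LoanNo}: every determinant is a superkey — BCNF.
{AcctNo, Amount, Branch, LoanNo}: every determinant is a superkey — BCNF.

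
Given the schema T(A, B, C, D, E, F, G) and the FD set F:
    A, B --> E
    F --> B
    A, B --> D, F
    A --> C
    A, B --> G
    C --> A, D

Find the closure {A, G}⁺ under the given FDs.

{A, C, D, G}

Start with {A, G}.
A --> C applies; add {C} → now {A, C, G}.
C --> A, D applies; add {D} → now {A, C, D, G}.
No further FD applies.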